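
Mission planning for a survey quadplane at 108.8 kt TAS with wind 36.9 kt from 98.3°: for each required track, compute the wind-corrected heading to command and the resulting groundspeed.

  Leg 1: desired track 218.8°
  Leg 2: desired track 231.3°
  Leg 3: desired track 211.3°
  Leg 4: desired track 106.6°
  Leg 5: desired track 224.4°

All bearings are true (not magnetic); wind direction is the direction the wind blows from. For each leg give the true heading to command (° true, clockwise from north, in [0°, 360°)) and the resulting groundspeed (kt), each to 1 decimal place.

Leg 1: heading=201.8°, groundspeed=122.8 kt
Leg 2: heading=216.9°, groundspeed=130.6 kt
Leg 3: heading=193.1°, groundspeed=117.8 kt
Leg 4: heading=103.8°, groundspeed=72.2 kt
Leg 5: heading=208.5°, groundspeed=126.4 kt

Leg 1: desired track 218.8°; wind correction -17.0° → command heading 201.8°, groundspeed 122.8 kt
Leg 2: desired track 231.3°; wind correction -14.4° → command heading 216.9°, groundspeed 130.6 kt
Leg 3: desired track 211.3°; wind correction -18.2° → command heading 193.1°, groundspeed 117.8 kt
Leg 4: desired track 106.6°; wind correction -2.8° → command heading 103.8°, groundspeed 72.2 kt
Leg 5: desired track 224.4°; wind correction -15.9° → command heading 208.5°, groundspeed 126.4 kt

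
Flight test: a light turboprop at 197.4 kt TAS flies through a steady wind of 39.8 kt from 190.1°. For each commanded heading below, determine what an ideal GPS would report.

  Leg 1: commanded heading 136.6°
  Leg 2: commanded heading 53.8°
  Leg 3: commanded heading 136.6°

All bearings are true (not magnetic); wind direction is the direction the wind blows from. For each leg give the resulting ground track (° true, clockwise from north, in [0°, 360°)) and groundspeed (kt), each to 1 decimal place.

Leg 1: track=126.2°, groundspeed=176.6 kt
Leg 2: track=46.9°, groundspeed=227.8 kt
Leg 3: track=126.2°, groundspeed=176.6 kt

Leg 1: heading 136.6°; drift -10.4° → track 126.2°, groundspeed 176.6 kt
Leg 2: heading 53.8°; drift -6.9° → track 46.9°, groundspeed 227.8 kt
Leg 3: heading 136.6°; drift -10.4° → track 126.2°, groundspeed 176.6 kt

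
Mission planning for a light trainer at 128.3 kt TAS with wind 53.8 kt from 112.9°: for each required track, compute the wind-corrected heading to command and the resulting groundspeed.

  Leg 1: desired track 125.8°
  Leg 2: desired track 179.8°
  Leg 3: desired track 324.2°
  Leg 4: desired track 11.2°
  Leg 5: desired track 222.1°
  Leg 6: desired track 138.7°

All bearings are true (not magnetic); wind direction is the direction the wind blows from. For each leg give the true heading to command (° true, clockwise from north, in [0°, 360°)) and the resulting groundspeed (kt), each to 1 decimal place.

Leg 1: desired track 125.8°; wind correction -5.4° → command heading 120.4°, groundspeed 75.3 kt
Leg 2: desired track 179.8°; wind correction -22.7° → command heading 157.1°, groundspeed 97.3 kt
Leg 3: desired track 324.2°; wind correction +12.6° → command heading 336.8°, groundspeed 171.2 kt
Leg 4: desired track 11.2°; wind correction +24.2° → command heading 35.4°, groundspeed 127.9 kt
Leg 5: desired track 222.1°; wind correction -23.3° → command heading 198.8°, groundspeed 135.5 kt
Leg 6: desired track 138.7°; wind correction -10.5° → command heading 128.2°, groundspeed 77.7 kt

Leg 1: heading=120.4°, groundspeed=75.3 kt
Leg 2: heading=157.1°, groundspeed=97.3 kt
Leg 3: heading=336.8°, groundspeed=171.2 kt
Leg 4: heading=35.4°, groundspeed=127.9 kt
Leg 5: heading=198.8°, groundspeed=135.5 kt
Leg 6: heading=128.2°, groundspeed=77.7 kt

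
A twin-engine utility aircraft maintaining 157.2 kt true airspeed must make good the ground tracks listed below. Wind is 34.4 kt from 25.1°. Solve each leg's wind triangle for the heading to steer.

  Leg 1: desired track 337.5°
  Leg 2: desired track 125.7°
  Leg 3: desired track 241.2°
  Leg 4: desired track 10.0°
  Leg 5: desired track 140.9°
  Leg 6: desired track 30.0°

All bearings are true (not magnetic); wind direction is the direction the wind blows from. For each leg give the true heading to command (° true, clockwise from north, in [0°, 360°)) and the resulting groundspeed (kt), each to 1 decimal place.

Leg 1: desired track 337.5°; wind correction +9.3° → command heading 346.8°, groundspeed 131.9 kt
Leg 2: desired track 125.7°; wind correction -12.4° → command heading 113.3°, groundspeed 159.8 kt
Leg 3: desired track 241.2°; wind correction +7.4° → command heading 248.6°, groundspeed 183.7 kt
Leg 4: desired track 10.0°; wind correction +3.3° → command heading 13.3°, groundspeed 123.7 kt
Leg 5: desired track 140.9°; wind correction -11.4° → command heading 129.5°, groundspeed 169.1 kt
Leg 6: desired track 30.0°; wind correction -1.1° → command heading 28.9°, groundspeed 122.9 kt

Leg 1: heading=346.8°, groundspeed=131.9 kt
Leg 2: heading=113.3°, groundspeed=159.8 kt
Leg 3: heading=248.6°, groundspeed=183.7 kt
Leg 4: heading=13.3°, groundspeed=123.7 kt
Leg 5: heading=129.5°, groundspeed=169.1 kt
Leg 6: heading=28.9°, groundspeed=122.9 kt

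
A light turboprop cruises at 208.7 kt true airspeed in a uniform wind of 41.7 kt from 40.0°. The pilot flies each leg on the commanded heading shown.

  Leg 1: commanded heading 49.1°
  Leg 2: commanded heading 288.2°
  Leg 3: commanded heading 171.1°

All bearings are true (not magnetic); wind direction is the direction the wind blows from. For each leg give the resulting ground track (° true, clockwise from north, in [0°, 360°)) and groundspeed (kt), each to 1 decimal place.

Leg 1: heading 49.1°; drift +2.3° → track 51.4°, groundspeed 167.7 kt
Leg 2: heading 288.2°; drift -9.8° → track 278.4°, groundspeed 227.5 kt
Leg 3: heading 171.1°; drift +7.6° → track 178.7°, groundspeed 238.2 kt

Leg 1: track=51.4°, groundspeed=167.7 kt
Leg 2: track=278.4°, groundspeed=227.5 kt
Leg 3: track=178.7°, groundspeed=238.2 kt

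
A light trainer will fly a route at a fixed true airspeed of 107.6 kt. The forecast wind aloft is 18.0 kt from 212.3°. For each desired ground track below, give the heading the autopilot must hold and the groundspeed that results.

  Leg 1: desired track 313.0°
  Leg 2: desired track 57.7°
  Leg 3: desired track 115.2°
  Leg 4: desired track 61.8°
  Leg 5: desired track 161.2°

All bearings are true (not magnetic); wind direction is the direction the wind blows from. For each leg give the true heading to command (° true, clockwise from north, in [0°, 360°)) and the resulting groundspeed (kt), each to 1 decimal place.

Leg 1: heading=303.5°, groundspeed=109.5 kt
Leg 2: heading=61.8°, groundspeed=123.6 kt
Leg 3: heading=124.8°, groundspeed=108.3 kt
Leg 4: heading=66.5°, groundspeed=122.9 kt
Leg 5: heading=168.7°, groundspeed=95.4 kt

Leg 1: desired track 313.0°; wind correction -9.5° → command heading 303.5°, groundspeed 109.5 kt
Leg 2: desired track 57.7°; wind correction +4.1° → command heading 61.8°, groundspeed 123.6 kt
Leg 3: desired track 115.2°; wind correction +9.6° → command heading 124.8°, groundspeed 108.3 kt
Leg 4: desired track 61.8°; wind correction +4.7° → command heading 66.5°, groundspeed 122.9 kt
Leg 5: desired track 161.2°; wind correction +7.5° → command heading 168.7°, groundspeed 95.4 kt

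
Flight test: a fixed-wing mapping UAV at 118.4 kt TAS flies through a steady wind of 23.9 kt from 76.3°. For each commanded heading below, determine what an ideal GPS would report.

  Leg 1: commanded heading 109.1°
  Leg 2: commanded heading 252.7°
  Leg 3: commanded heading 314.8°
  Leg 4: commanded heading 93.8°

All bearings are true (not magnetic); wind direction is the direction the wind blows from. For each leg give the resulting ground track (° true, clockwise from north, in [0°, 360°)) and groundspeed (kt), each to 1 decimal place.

Leg 1: track=116.6°, groundspeed=99.2 kt
Leg 2: track=253.3°, groundspeed=142.3 kt
Leg 3: track=306.0°, groundspeed=132.5 kt
Leg 4: track=98.1°, groundspeed=95.9 kt

Leg 1: heading 109.1°; drift +7.5° → track 116.6°, groundspeed 99.2 kt
Leg 2: heading 252.7°; drift +0.6° → track 253.3°, groundspeed 142.3 kt
Leg 3: heading 314.8°; drift -8.8° → track 306.0°, groundspeed 132.5 kt
Leg 4: heading 93.8°; drift +4.3° → track 98.1°, groundspeed 95.9 kt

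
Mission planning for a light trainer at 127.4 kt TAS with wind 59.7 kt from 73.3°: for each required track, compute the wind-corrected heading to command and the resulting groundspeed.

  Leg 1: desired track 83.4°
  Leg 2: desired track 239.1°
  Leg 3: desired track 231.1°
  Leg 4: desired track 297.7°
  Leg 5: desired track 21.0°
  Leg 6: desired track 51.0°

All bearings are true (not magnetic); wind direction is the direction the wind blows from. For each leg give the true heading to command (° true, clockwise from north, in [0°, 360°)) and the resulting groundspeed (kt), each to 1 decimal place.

Leg 1: desired track 83.4°; wind correction -4.7° → command heading 78.7°, groundspeed 68.2 kt
Leg 2: desired track 239.1°; wind correction -6.6° → command heading 232.5°, groundspeed 184.4 kt
Leg 3: desired track 231.1°; wind correction -10.2° → command heading 220.9°, groundspeed 180.7 kt
Leg 4: desired track 297.7°; wind correction +19.1° → command heading 316.8°, groundspeed 163.0 kt
Leg 5: desired track 21.0°; wind correction +21.8° → command heading 42.8°, groundspeed 81.8 kt
Leg 6: desired track 51.0°; wind correction +10.2° → command heading 61.2°, groundspeed 70.1 kt

Leg 1: heading=78.7°, groundspeed=68.2 kt
Leg 2: heading=232.5°, groundspeed=184.4 kt
Leg 3: heading=220.9°, groundspeed=180.7 kt
Leg 4: heading=316.8°, groundspeed=163.0 kt
Leg 5: heading=42.8°, groundspeed=81.8 kt
Leg 6: heading=61.2°, groundspeed=70.1 kt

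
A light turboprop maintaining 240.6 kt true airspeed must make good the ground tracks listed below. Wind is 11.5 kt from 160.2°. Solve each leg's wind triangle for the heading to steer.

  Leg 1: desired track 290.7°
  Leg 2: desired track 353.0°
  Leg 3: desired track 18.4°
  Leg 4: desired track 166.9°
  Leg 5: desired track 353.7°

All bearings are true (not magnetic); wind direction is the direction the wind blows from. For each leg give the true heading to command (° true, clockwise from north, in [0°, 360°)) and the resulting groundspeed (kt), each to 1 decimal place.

Leg 1: desired track 290.7°; wind correction -2.1° → command heading 288.6°, groundspeed 247.9 kt
Leg 2: desired track 353.0°; wind correction +0.6° → command heading 353.6°, groundspeed 251.8 kt
Leg 3: desired track 18.4°; wind correction +1.7° → command heading 20.1°, groundspeed 249.5 kt
Leg 4: desired track 166.9°; wind correction -0.3° → command heading 166.6°, groundspeed 229.2 kt
Leg 5: desired track 353.7°; wind correction +0.6° → command heading 354.3°, groundspeed 251.8 kt

Leg 1: heading=288.6°, groundspeed=247.9 kt
Leg 2: heading=353.6°, groundspeed=251.8 kt
Leg 3: heading=20.1°, groundspeed=249.5 kt
Leg 4: heading=166.6°, groundspeed=229.2 kt
Leg 5: heading=354.3°, groundspeed=251.8 kt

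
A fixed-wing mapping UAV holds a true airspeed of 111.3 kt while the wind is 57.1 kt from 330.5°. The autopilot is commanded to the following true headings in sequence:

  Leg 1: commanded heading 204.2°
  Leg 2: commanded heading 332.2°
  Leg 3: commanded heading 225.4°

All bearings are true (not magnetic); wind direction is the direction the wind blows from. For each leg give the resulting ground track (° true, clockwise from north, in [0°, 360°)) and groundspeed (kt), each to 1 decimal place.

Leg 1: track=186.6°, groundspeed=152.2 kt
Leg 2: track=334.0°, groundspeed=54.3 kt
Leg 3: track=201.8°, groundspeed=137.7 kt

Leg 1: heading 204.2°; drift -17.6° → track 186.6°, groundspeed 152.2 kt
Leg 2: heading 332.2°; drift +1.8° → track 334.0°, groundspeed 54.3 kt
Leg 3: heading 225.4°; drift -23.6° → track 201.8°, groundspeed 137.7 kt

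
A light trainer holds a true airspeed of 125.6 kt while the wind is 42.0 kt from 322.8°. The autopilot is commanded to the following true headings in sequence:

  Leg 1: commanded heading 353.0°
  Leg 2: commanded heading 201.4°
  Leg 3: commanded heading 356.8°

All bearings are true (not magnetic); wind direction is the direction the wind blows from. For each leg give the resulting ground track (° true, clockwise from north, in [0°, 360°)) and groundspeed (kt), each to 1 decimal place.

Leg 1: track=6.3°, groundspeed=91.8 kt
Leg 2: track=187.7°, groundspeed=151.8 kt
Leg 3: track=11.3°, groundspeed=93.8 kt

Leg 1: heading 353.0°; drift +13.3° → track 6.3°, groundspeed 91.8 kt
Leg 2: heading 201.4°; drift -13.7° → track 187.7°, groundspeed 151.8 kt
Leg 3: heading 356.8°; drift +14.5° → track 11.3°, groundspeed 93.8 kt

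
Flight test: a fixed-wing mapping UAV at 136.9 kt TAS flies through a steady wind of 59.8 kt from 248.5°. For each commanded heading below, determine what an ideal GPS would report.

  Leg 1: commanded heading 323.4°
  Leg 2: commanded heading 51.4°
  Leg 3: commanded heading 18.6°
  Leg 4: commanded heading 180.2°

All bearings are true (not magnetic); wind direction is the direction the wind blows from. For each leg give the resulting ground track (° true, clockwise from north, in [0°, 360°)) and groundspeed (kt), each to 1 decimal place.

Leg 1: heading 323.4°; drift +25.4° → track 348.8°, groundspeed 134.4 kt
Leg 2: heading 51.4°; drift +5.2° → track 56.6°, groundspeed 194.9 kt
Leg 3: heading 18.6°; drift +14.6° → track 33.2°, groundspeed 181.3 kt
Leg 4: heading 180.2°; drift -25.8° → track 154.4°, groundspeed 127.5 kt

Leg 1: track=348.8°, groundspeed=134.4 kt
Leg 2: track=56.6°, groundspeed=194.9 kt
Leg 3: track=33.2°, groundspeed=181.3 kt
Leg 4: track=154.4°, groundspeed=127.5 kt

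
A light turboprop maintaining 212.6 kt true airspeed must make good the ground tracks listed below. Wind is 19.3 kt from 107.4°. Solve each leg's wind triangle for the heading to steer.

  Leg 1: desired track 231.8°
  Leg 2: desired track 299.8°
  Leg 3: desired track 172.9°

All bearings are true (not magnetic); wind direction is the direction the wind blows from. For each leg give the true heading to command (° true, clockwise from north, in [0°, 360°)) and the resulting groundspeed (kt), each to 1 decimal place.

Leg 1: heading=227.5°, groundspeed=222.9 kt
Leg 2: heading=300.9°, groundspeed=231.4 kt
Leg 3: heading=168.2°, groundspeed=203.9 kt

Leg 1: desired track 231.8°; wind correction -4.3° → command heading 227.5°, groundspeed 222.9 kt
Leg 2: desired track 299.8°; wind correction +1.1° → command heading 300.9°, groundspeed 231.4 kt
Leg 3: desired track 172.9°; wind correction -4.7° → command heading 168.2°, groundspeed 203.9 kt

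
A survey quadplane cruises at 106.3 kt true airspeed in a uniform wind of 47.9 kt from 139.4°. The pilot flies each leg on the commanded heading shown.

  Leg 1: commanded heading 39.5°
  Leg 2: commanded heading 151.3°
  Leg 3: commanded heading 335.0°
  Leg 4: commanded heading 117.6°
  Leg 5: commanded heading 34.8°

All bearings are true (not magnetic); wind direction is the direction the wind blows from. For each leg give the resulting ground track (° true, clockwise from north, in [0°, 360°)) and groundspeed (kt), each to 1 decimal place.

Leg 1: heading 39.5°; drift -22.4° → track 17.1°, groundspeed 123.9 kt
Leg 2: heading 151.3°; drift +9.4° → track 160.7°, groundspeed 60.2 kt
Leg 3: heading 335.0°; drift -4.8° → track 330.2°, groundspeed 153.0 kt
Leg 4: heading 117.6°; drift -16.1° → track 101.5°, groundspeed 64.3 kt
Leg 5: heading 34.8°; drift -21.4° → track 13.4°, groundspeed 127.1 kt

Leg 1: track=17.1°, groundspeed=123.9 kt
Leg 2: track=160.7°, groundspeed=60.2 kt
Leg 3: track=330.2°, groundspeed=153.0 kt
Leg 4: track=101.5°, groundspeed=64.3 kt
Leg 5: track=13.4°, groundspeed=127.1 kt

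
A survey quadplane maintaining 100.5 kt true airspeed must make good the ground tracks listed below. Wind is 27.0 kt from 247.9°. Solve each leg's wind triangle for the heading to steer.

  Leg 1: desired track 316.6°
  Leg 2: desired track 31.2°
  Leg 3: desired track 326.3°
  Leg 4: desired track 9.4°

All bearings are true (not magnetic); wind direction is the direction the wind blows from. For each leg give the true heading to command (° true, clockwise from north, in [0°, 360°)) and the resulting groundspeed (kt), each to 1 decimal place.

Leg 1: desired track 316.6°; wind correction -14.5° → command heading 302.1°, groundspeed 87.5 kt
Leg 2: desired track 31.2°; wind correction -9.2° → command heading 22.0°, groundspeed 120.8 kt
Leg 3: desired track 326.3°; wind correction -15.3° → command heading 311.0°, groundspeed 91.5 kt
Leg 4: desired track 9.4°; wind correction -13.2° → command heading 356.2°, groundspeed 111.9 kt

Leg 1: heading=302.1°, groundspeed=87.5 kt
Leg 2: heading=22.0°, groundspeed=120.8 kt
Leg 3: heading=311.0°, groundspeed=91.5 kt
Leg 4: heading=356.2°, groundspeed=111.9 kt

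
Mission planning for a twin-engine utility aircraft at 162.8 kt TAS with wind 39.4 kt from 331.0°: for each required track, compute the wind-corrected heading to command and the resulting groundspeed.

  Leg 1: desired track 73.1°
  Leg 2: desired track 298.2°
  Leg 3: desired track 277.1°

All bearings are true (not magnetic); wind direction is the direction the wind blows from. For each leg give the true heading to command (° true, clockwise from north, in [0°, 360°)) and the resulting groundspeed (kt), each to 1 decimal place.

Leg 1: heading=59.4°, groundspeed=166.4 kt
Leg 2: heading=305.7°, groundspeed=128.3 kt
Leg 3: heading=288.4°, groundspeed=136.4 kt

Leg 1: desired track 73.1°; wind correction -13.7° → command heading 59.4°, groundspeed 166.4 kt
Leg 2: desired track 298.2°; wind correction +7.5° → command heading 305.7°, groundspeed 128.3 kt
Leg 3: desired track 277.1°; wind correction +11.3° → command heading 288.4°, groundspeed 136.4 kt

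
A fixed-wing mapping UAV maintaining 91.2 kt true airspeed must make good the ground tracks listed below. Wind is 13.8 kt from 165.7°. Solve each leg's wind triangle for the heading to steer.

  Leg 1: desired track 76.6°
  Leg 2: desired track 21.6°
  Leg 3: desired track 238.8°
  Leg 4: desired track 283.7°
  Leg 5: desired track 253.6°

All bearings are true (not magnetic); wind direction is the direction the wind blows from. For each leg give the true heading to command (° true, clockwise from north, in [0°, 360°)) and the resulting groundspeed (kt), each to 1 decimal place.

Leg 1: desired track 76.6°; wind correction +8.7° → command heading 85.3°, groundspeed 89.9 kt
Leg 2: desired track 21.6°; wind correction +5.1° → command heading 26.7°, groundspeed 102.0 kt
Leg 3: desired track 238.8°; wind correction -8.3° → command heading 230.5°, groundspeed 86.2 kt
Leg 4: desired track 283.7°; wind correction -7.7° → command heading 276.0°, groundspeed 96.9 kt
Leg 5: desired track 253.6°; wind correction -8.7° → command heading 244.9°, groundspeed 89.6 kt

Leg 1: heading=85.3°, groundspeed=89.9 kt
Leg 2: heading=26.7°, groundspeed=102.0 kt
Leg 3: heading=230.5°, groundspeed=86.2 kt
Leg 4: heading=276.0°, groundspeed=96.9 kt
Leg 5: heading=244.9°, groundspeed=89.6 kt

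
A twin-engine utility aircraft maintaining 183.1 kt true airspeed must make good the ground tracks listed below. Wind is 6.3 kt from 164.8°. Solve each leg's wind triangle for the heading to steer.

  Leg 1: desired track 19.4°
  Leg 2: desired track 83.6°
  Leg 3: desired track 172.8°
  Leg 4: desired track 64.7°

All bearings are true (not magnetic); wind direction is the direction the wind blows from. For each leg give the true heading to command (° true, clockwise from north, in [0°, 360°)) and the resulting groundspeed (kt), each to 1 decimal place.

Leg 1: desired track 19.4°; wind correction +1.1° → command heading 20.5°, groundspeed 188.3 kt
Leg 2: desired track 83.6°; wind correction +1.9° → command heading 85.5°, groundspeed 182.0 kt
Leg 3: desired track 172.8°; wind correction -0.3° → command heading 172.5°, groundspeed 176.9 kt
Leg 4: desired track 64.7°; wind correction +1.9° → command heading 66.6°, groundspeed 184.1 kt

Leg 1: heading=20.5°, groundspeed=188.3 kt
Leg 2: heading=85.5°, groundspeed=182.0 kt
Leg 3: heading=172.5°, groundspeed=176.9 kt
Leg 4: heading=66.6°, groundspeed=184.1 kt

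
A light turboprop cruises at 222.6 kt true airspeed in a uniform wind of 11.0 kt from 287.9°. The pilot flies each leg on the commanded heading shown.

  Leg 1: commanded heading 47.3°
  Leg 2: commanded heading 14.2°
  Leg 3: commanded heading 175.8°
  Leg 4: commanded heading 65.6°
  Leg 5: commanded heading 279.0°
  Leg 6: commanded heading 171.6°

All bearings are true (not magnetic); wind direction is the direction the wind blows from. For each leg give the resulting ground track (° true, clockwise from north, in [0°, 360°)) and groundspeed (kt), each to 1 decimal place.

Leg 1: track=49.7°, groundspeed=228.2 kt
Leg 2: track=17.0°, groundspeed=222.2 kt
Leg 3: track=173.2°, groundspeed=227.0 kt
Leg 4: track=67.4°, groundspeed=230.9 kt
Leg 5: track=278.5°, groundspeed=211.7 kt
Leg 6: track=169.1°, groundspeed=227.7 kt

Leg 1: heading 47.3°; drift +2.4° → track 49.7°, groundspeed 228.2 kt
Leg 2: heading 14.2°; drift +2.8° → track 17.0°, groundspeed 222.2 kt
Leg 3: heading 175.8°; drift -2.6° → track 173.2°, groundspeed 227.0 kt
Leg 4: heading 65.6°; drift +1.8° → track 67.4°, groundspeed 230.9 kt
Leg 5: heading 279.0°; drift -0.5° → track 278.5°, groundspeed 211.7 kt
Leg 6: heading 171.6°; drift -2.5° → track 169.1°, groundspeed 227.7 kt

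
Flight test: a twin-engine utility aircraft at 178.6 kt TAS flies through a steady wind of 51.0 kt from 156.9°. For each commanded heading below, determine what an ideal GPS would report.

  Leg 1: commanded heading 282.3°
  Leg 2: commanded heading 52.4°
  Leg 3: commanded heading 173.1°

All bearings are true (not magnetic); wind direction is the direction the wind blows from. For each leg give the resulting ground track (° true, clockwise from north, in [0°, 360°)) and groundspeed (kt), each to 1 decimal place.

Leg 1: track=293.6°, groundspeed=212.3 kt
Leg 2: track=37.9°, groundspeed=197.6 kt
Leg 3: track=179.4°, groundspeed=130.4 kt

Leg 1: heading 282.3°; drift +11.3° → track 293.6°, groundspeed 212.3 kt
Leg 2: heading 52.4°; drift -14.5° → track 37.9°, groundspeed 197.6 kt
Leg 3: heading 173.1°; drift +6.3° → track 179.4°, groundspeed 130.4 kt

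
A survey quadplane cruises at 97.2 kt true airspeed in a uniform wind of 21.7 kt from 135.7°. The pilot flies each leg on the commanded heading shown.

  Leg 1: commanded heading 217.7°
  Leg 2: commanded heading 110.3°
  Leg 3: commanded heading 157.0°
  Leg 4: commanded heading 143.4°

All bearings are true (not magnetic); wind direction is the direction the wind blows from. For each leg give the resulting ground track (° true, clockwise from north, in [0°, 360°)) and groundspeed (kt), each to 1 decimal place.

Leg 1: track=230.6°, groundspeed=96.6 kt
Leg 2: track=103.5°, groundspeed=78.2 kt
Leg 3: track=162.8°, groundspeed=77.4 kt
Leg 4: track=145.6°, groundspeed=75.8 kt

Leg 1: heading 217.7°; drift +12.9° → track 230.6°, groundspeed 96.6 kt
Leg 2: heading 110.3°; drift -6.8° → track 103.5°, groundspeed 78.2 kt
Leg 3: heading 157.0°; drift +5.8° → track 162.8°, groundspeed 77.4 kt
Leg 4: heading 143.4°; drift +2.2° → track 145.6°, groundspeed 75.8 kt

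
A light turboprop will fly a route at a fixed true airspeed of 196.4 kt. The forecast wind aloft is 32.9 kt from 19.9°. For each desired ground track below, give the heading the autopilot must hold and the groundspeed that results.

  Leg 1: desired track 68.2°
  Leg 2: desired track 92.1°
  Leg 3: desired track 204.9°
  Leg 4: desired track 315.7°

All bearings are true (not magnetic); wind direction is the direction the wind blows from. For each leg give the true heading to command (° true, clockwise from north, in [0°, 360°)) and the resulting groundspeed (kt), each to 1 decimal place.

Leg 1: heading=61.0°, groundspeed=173.0 kt
Leg 2: heading=82.9°, groundspeed=183.8 kt
Leg 3: heading=205.7°, groundspeed=229.2 kt
Leg 4: heading=324.4°, groundspeed=179.8 kt

Leg 1: desired track 68.2°; wind correction -7.2° → command heading 61.0°, groundspeed 173.0 kt
Leg 2: desired track 92.1°; wind correction -9.2° → command heading 82.9°, groundspeed 183.8 kt
Leg 3: desired track 204.9°; wind correction +0.8° → command heading 205.7°, groundspeed 229.2 kt
Leg 4: desired track 315.7°; wind correction +8.7° → command heading 324.4°, groundspeed 179.8 kt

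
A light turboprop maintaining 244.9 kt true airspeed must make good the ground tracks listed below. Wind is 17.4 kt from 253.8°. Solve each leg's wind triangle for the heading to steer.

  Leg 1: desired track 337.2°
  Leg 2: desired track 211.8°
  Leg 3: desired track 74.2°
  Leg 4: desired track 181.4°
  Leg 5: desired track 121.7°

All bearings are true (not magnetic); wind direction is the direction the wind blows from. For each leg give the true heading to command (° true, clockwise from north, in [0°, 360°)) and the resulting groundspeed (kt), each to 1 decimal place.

Leg 1: desired track 337.2°; wind correction -4.0° → command heading 333.2°, groundspeed 242.3 kt
Leg 2: desired track 211.8°; wind correction +2.7° → command heading 214.5°, groundspeed 231.7 kt
Leg 3: desired track 74.2°; wind correction +0.0° → command heading 74.2°, groundspeed 262.3 kt
Leg 4: desired track 181.4°; wind correction +3.9° → command heading 185.3°, groundspeed 239.1 kt
Leg 5: desired track 121.7°; wind correction +3.0° → command heading 124.7°, groundspeed 256.2 kt

Leg 1: heading=333.2°, groundspeed=242.3 kt
Leg 2: heading=214.5°, groundspeed=231.7 kt
Leg 3: heading=74.2°, groundspeed=262.3 kt
Leg 4: heading=185.3°, groundspeed=239.1 kt
Leg 5: heading=124.7°, groundspeed=256.2 kt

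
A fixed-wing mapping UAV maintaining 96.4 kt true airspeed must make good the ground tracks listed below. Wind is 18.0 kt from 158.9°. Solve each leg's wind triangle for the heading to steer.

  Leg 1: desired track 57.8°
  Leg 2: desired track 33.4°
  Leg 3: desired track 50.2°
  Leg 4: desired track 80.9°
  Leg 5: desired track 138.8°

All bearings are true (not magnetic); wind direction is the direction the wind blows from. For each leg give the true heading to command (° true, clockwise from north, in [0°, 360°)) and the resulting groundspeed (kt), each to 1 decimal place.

Leg 1: heading=68.4°, groundspeed=98.2 kt
Leg 2: heading=42.1°, groundspeed=105.7 kt
Leg 3: heading=60.4°, groundspeed=100.7 kt
Leg 4: heading=91.4°, groundspeed=91.0 kt
Leg 5: heading=142.5°, groundspeed=79.3 kt

Leg 1: desired track 57.8°; wind correction +10.6° → command heading 68.4°, groundspeed 98.2 kt
Leg 2: desired track 33.4°; wind correction +8.7° → command heading 42.1°, groundspeed 105.7 kt
Leg 3: desired track 50.2°; wind correction +10.2° → command heading 60.4°, groundspeed 100.7 kt
Leg 4: desired track 80.9°; wind correction +10.5° → command heading 91.4°, groundspeed 91.0 kt
Leg 5: desired track 138.8°; wind correction +3.7° → command heading 142.5°, groundspeed 79.3 kt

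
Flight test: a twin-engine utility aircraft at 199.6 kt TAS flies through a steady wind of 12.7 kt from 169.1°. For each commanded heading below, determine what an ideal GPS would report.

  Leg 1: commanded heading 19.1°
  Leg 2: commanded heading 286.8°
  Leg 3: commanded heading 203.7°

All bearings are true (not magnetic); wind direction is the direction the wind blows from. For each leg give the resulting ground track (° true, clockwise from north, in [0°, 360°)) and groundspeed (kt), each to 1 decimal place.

Leg 1: heading 19.1°; drift -1.7° → track 17.4°, groundspeed 210.7 kt
Leg 2: heading 286.8°; drift +3.1° → track 289.9°, groundspeed 205.8 kt
Leg 3: heading 203.7°; drift +2.2° → track 205.9°, groundspeed 189.3 kt

Leg 1: track=17.4°, groundspeed=210.7 kt
Leg 2: track=289.9°, groundspeed=205.8 kt
Leg 3: track=205.9°, groundspeed=189.3 kt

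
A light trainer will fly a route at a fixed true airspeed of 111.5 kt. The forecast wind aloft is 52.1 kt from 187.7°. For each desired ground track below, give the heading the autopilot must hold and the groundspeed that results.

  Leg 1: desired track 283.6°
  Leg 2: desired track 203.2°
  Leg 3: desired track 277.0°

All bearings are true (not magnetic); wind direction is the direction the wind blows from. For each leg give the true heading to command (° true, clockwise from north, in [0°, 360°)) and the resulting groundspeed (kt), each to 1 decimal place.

Leg 1: heading=255.9°, groundspeed=104.1 kt
Leg 2: heading=196.0°, groundspeed=60.4 kt
Leg 3: heading=249.1°, groundspeed=97.9 kt

Leg 1: desired track 283.6°; wind correction -27.7° → command heading 255.9°, groundspeed 104.1 kt
Leg 2: desired track 203.2°; wind correction -7.2° → command heading 196.0°, groundspeed 60.4 kt
Leg 3: desired track 277.0°; wind correction -27.9° → command heading 249.1°, groundspeed 97.9 kt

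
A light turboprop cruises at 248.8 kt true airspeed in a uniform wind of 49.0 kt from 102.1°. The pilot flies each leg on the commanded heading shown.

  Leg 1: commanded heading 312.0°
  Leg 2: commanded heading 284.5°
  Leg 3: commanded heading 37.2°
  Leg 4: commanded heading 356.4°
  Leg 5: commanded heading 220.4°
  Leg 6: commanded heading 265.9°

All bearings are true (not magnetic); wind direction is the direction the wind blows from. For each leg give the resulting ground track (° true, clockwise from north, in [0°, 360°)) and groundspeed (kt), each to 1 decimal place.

Leg 1: track=307.2°, groundspeed=292.3 kt
Leg 2: track=284.1°, groundspeed=297.8 kt
Leg 3: track=26.2°, groundspeed=232.3 kt
Leg 4: track=346.2°, groundspeed=266.3 kt
Leg 5: track=229.4°, groundspeed=275.4 kt
Leg 6: track=268.5°, groundspeed=296.2 kt

Leg 1: heading 312.0°; drift -4.8° → track 307.2°, groundspeed 292.3 kt
Leg 2: heading 284.5°; drift -0.4° → track 284.1°, groundspeed 297.8 kt
Leg 3: heading 37.2°; drift -11.0° → track 26.2°, groundspeed 232.3 kt
Leg 4: heading 356.4°; drift -10.2° → track 346.2°, groundspeed 266.3 kt
Leg 5: heading 220.4°; drift +9.0° → track 229.4°, groundspeed 275.4 kt
Leg 6: heading 265.9°; drift +2.6° → track 268.5°, groundspeed 296.2 kt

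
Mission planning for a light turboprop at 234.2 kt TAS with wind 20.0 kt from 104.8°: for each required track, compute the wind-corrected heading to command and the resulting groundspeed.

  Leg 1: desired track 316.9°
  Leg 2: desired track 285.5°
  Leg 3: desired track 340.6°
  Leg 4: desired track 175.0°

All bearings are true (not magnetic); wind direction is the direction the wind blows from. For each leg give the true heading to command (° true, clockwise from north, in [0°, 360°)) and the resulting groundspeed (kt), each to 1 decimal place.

Leg 1: desired track 316.9°; wind correction +2.6° → command heading 319.5°, groundspeed 250.9 kt
Leg 2: desired track 285.5°; wind correction +0.1° → command heading 285.6°, groundspeed 254.2 kt
Leg 3: desired track 340.6°; wind correction +4.1° → command heading 344.7°, groundspeed 244.9 kt
Leg 4: desired track 175.0°; wind correction -4.6° → command heading 170.4°, groundspeed 226.7 kt

Leg 1: heading=319.5°, groundspeed=250.9 kt
Leg 2: heading=285.6°, groundspeed=254.2 kt
Leg 3: heading=344.7°, groundspeed=244.9 kt
Leg 4: heading=170.4°, groundspeed=226.7 kt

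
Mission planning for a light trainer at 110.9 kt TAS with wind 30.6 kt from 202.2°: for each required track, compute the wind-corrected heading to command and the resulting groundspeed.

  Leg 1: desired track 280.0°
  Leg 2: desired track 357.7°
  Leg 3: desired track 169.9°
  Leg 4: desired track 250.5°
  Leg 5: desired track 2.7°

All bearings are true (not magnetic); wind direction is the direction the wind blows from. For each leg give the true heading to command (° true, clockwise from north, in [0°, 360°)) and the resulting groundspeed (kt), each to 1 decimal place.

Leg 1: heading=264.4°, groundspeed=100.3 kt
Leg 2: heading=351.1°, groundspeed=138.0 kt
Leg 3: heading=178.4°, groundspeed=83.8 kt
Leg 4: heading=238.6°, groundspeed=88.2 kt
Leg 5: heading=357.4°, groundspeed=139.3 kt

Leg 1: desired track 280.0°; wind correction -15.6° → command heading 264.4°, groundspeed 100.3 kt
Leg 2: desired track 357.7°; wind correction -6.6° → command heading 351.1°, groundspeed 138.0 kt
Leg 3: desired track 169.9°; wind correction +8.5° → command heading 178.4°, groundspeed 83.8 kt
Leg 4: desired track 250.5°; wind correction -11.9° → command heading 238.6°, groundspeed 88.2 kt
Leg 5: desired track 2.7°; wind correction -5.3° → command heading 357.4°, groundspeed 139.3 kt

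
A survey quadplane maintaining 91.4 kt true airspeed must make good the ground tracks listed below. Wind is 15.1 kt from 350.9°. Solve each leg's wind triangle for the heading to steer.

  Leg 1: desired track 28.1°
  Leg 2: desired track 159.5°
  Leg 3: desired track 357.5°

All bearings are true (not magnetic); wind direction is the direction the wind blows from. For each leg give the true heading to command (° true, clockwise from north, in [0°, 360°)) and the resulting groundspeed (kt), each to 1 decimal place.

Leg 1: heading=22.4°, groundspeed=78.9 kt
Leg 2: heading=157.6°, groundspeed=106.2 kt
Leg 3: heading=356.4°, groundspeed=76.4 kt

Leg 1: desired track 28.1°; wind correction -5.7° → command heading 22.4°, groundspeed 78.9 kt
Leg 2: desired track 159.5°; wind correction -1.9° → command heading 157.6°, groundspeed 106.2 kt
Leg 3: desired track 357.5°; wind correction -1.1° → command heading 356.4°, groundspeed 76.4 kt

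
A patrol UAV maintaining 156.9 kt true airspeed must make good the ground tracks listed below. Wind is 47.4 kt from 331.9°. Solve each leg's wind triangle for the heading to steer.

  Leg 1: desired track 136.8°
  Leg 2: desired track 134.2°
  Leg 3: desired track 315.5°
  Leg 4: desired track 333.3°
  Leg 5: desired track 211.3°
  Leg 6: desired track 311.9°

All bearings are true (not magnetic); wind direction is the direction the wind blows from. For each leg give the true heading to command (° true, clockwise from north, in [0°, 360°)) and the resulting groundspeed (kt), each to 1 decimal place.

Leg 1: heading=132.3°, groundspeed=202.2 kt
Leg 2: heading=128.9°, groundspeed=201.4 kt
Leg 3: heading=320.4°, groundspeed=110.9 kt
Leg 4: heading=332.9°, groundspeed=109.5 kt
Leg 5: heading=226.4°, groundspeed=175.6 kt
Leg 6: heading=317.8°, groundspeed=111.5 kt

Leg 1: desired track 136.8°; wind correction -4.5° → command heading 132.3°, groundspeed 202.2 kt
Leg 2: desired track 134.2°; wind correction -5.3° → command heading 128.9°, groundspeed 201.4 kt
Leg 3: desired track 315.5°; wind correction +4.9° → command heading 320.4°, groundspeed 110.9 kt
Leg 4: desired track 333.3°; wind correction -0.4° → command heading 332.9°, groundspeed 109.5 kt
Leg 5: desired track 211.3°; wind correction +15.1° → command heading 226.4°, groundspeed 175.6 kt
Leg 6: desired track 311.9°; wind correction +5.9° → command heading 317.8°, groundspeed 111.5 kt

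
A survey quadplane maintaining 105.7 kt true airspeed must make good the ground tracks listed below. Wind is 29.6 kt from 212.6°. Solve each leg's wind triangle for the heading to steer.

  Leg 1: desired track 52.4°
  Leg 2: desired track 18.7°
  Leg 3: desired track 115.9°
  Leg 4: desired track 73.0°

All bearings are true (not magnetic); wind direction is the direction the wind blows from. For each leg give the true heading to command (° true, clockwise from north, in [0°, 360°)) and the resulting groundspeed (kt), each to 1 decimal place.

Leg 1: heading=57.8°, groundspeed=133.1 kt
Leg 2: heading=14.8°, groundspeed=134.2 kt
Leg 3: heading=132.0°, groundspeed=105.0 kt
Leg 4: heading=83.5°, groundspeed=126.5 kt

Leg 1: desired track 52.4°; wind correction +5.4° → command heading 57.8°, groundspeed 133.1 kt
Leg 2: desired track 18.7°; wind correction -3.9° → command heading 14.8°, groundspeed 134.2 kt
Leg 3: desired track 115.9°; wind correction +16.1° → command heading 132.0°, groundspeed 105.0 kt
Leg 4: desired track 73.0°; wind correction +10.5° → command heading 83.5°, groundspeed 126.5 kt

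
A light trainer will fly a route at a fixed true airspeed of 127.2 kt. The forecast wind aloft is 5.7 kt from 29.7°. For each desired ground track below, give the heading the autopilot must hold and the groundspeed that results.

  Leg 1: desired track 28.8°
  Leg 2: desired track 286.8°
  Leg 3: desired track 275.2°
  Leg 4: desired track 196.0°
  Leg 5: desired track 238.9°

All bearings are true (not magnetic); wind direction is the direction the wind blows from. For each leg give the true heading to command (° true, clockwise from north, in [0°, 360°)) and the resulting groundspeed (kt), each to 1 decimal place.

Leg 1: heading=28.8°, groundspeed=121.5 kt
Leg 2: heading=289.3°, groundspeed=128.4 kt
Leg 3: heading=277.5°, groundspeed=129.5 kt
Leg 4: heading=195.4°, groundspeed=132.7 kt
Leg 5: heading=240.2°, groundspeed=132.1 kt

Leg 1: desired track 28.8°; wind correction +0.0° → command heading 28.8°, groundspeed 121.5 kt
Leg 2: desired track 286.8°; wind correction +2.5° → command heading 289.3°, groundspeed 128.4 kt
Leg 3: desired track 275.2°; wind correction +2.3° → command heading 277.5°, groundspeed 129.5 kt
Leg 4: desired track 196.0°; wind correction -0.6° → command heading 195.4°, groundspeed 132.7 kt
Leg 5: desired track 238.9°; wind correction +1.3° → command heading 240.2°, groundspeed 132.1 kt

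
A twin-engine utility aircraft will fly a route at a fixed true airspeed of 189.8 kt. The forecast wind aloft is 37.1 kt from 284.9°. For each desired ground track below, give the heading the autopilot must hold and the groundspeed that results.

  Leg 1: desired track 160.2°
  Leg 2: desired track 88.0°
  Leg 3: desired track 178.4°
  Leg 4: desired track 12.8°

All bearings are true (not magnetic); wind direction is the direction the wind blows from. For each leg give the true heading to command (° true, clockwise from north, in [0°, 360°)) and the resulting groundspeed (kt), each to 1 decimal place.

Leg 1: desired track 160.2°; wind correction +9.2° → command heading 169.4°, groundspeed 208.5 kt
Leg 2: desired track 88.0°; wind correction -3.3° → command heading 84.7°, groundspeed 225.0 kt
Leg 3: desired track 178.4°; wind correction +10.8° → command heading 189.2°, groundspeed 197.0 kt
Leg 4: desired track 12.8°; wind correction -11.3° → command heading 1.5°, groundspeed 184.8 kt

Leg 1: heading=169.4°, groundspeed=208.5 kt
Leg 2: heading=84.7°, groundspeed=225.0 kt
Leg 3: heading=189.2°, groundspeed=197.0 kt
Leg 4: heading=1.5°, groundspeed=184.8 kt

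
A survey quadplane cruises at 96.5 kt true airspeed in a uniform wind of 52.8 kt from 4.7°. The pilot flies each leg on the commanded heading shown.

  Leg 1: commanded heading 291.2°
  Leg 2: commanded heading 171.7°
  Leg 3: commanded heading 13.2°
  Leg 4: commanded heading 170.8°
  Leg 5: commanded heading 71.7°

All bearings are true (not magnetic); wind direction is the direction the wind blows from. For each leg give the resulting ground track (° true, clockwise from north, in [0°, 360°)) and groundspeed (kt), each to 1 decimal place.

Leg 1: heading 291.2°; drift -31.8° → track 259.4°, groundspeed 95.9 kt
Leg 2: heading 171.7°; drift +4.6° → track 176.3°, groundspeed 148.4 kt
Leg 3: heading 13.2°; drift +10.0° → track 23.2°, groundspeed 45.0 kt
Leg 4: heading 170.8°; drift +4.9° → track 175.7°, groundspeed 148.3 kt
Leg 5: heading 71.7°; drift +32.6° → track 104.3°, groundspeed 90.1 kt

Leg 1: track=259.4°, groundspeed=95.9 kt
Leg 2: track=176.3°, groundspeed=148.4 kt
Leg 3: track=23.2°, groundspeed=45.0 kt
Leg 4: track=175.7°, groundspeed=148.3 kt
Leg 5: track=104.3°, groundspeed=90.1 kt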